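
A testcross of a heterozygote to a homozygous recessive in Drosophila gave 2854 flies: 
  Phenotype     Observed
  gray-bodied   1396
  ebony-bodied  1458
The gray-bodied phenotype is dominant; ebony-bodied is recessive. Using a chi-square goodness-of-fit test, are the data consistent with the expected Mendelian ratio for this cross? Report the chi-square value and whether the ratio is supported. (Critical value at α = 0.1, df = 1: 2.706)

A testcross of a heterozygote (Aa × aa) gives a 1:1 phenotypic ratio.
Expected counts for N = 2854 under a 1:1 ratio (total parts = 2):
  gray-bodied: 2854 × 1/2 = 1427
  ebony-bodied: 2854 × 1/2 = 1427
χ² = Σ (O − E)² / E
  gray-bodied: (1396 − 1427)² / 1427 = 0.6734
  ebony-bodied: (1458 − 1427)² / 1427 = 0.6734
χ² = 0.6734 + 0.6734 = 1.3468 ≈ 1.347
Degrees of freedom = 2 − 1 = 1; critical value at α = 0.1 is 2.706.
Since 1.347 < 2.706, we fail to reject the null hypothesis — the data are consistent with the 1:1 ratio.

1.347; consistent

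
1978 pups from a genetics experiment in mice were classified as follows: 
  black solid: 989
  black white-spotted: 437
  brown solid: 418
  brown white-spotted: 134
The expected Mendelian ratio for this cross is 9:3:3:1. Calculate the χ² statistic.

Expected counts for N = 1978 under a 9:3:3:1 ratio (total parts = 16):
  black solid: 1978 × 9/16 = 1112.625
  black white-spotted: 1978 × 3/16 = 370.875
  brown solid: 1978 × 3/16 = 370.875
  brown white-spotted: 1978 × 1/16 = 123.625
χ² = Σ (O − E)² / E
  black solid: (989 − 1112.625)² / 1112.625 = 13.7361
  black white-spotted: (437 − 370.875)² / 370.875 = 11.7897
  brown solid: (418 − 370.875)² / 370.875 = 5.9879
  brown white-spotted: (134 − 123.625)² / 123.625 = 0.8707
χ² = 13.7361 + 11.7897 + 5.9879 + 0.8707 = 32.3844 ≈ 32.384

32.384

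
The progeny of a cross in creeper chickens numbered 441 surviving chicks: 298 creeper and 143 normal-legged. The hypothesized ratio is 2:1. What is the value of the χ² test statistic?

0.163

The 2:1 ratio has 3 parts, so with N = 441 the expected counts are:
  creeper: 441 × 2/3 = 294
  normal-legged: 441 × 1/3 = 147
χ² = Σ (O − E)² / E
  creeper: (298 − 294)² / 294 = 0.0544
  normal-legged: (143 − 147)² / 147 = 0.1088
χ² = 0.0544 + 0.1088 = 0.1632 ≈ 0.163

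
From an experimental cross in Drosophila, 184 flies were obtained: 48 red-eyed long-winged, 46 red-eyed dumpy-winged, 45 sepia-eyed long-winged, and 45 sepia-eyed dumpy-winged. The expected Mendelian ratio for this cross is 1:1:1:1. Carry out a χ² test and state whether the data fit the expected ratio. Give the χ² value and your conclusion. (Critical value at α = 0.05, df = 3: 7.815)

0.130; consistent

The 1:1:1:1 ratio has 4 parts, so with N = 184 the expected counts are:
  red-eyed long-winged: 184 × 1/4 = 46
  red-eyed dumpy-winged: 184 × 1/4 = 46
  sepia-eyed long-winged: 184 × 1/4 = 46
  sepia-eyed dumpy-winged: 184 × 1/4 = 46
χ² = Σ (O − E)² / E
  red-eyed long-winged: (48 − 46)² / 46 = 0.0870
  red-eyed dumpy-winged: (46 − 46)² / 46 = 0.0000
  sepia-eyed long-winged: (45 − 46)² / 46 = 0.0217
  sepia-eyed dumpy-winged: (45 − 46)² / 46 = 0.0217
χ² = 0.0870 + 0.0000 + 0.0217 + 0.0217 = 0.1304 ≈ 0.130
Degrees of freedom = 4 − 1 = 3; critical value at α = 0.05 is 7.815.
Since 0.130 < 7.815, we fail to reject the null hypothesis — the data are consistent with the 1:1:1:1 ratio.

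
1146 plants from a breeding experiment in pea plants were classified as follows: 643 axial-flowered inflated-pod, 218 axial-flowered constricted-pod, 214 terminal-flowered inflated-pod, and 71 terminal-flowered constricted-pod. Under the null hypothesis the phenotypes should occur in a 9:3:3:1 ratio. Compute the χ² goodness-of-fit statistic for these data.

0.059

The 9:3:3:1 ratio has 16 parts, so with N = 1146 the expected counts are:
  axial-flowered inflated-pod: 1146 × 9/16 = 644.625
  axial-flowered constricted-pod: 1146 × 3/16 = 214.875
  terminal-flowered inflated-pod: 1146 × 3/16 = 214.875
  terminal-flowered constricted-pod: 1146 × 1/16 = 71.625
χ² = Σ (O − E)² / E
  axial-flowered inflated-pod: (643 − 644.625)² / 644.625 = 0.0041
  axial-flowered constricted-pod: (218 − 214.875)² / 214.875 = 0.0454
  terminal-flowered inflated-pod: (214 − 214.875)² / 214.875 = 0.0036
  terminal-flowered constricted-pod: (71 − 71.625)² / 71.625 = 0.0055
χ² = 0.0041 + 0.0454 + 0.0036 + 0.0055 = 0.0586 ≈ 0.059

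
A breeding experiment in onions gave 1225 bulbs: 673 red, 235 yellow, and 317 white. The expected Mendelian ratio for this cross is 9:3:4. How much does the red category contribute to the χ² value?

0.374

The 9:3:4 ratio has 16 parts, so with N = 1225 the expected counts are:
  red: 1225 × 9/16 = 689.0625
  yellow: 1225 × 3/16 = 229.6875
  white: 1225 × 4/16 = 306.25
Contribution of red: (673 − 689.0625)² / 689.0625 = 0.3744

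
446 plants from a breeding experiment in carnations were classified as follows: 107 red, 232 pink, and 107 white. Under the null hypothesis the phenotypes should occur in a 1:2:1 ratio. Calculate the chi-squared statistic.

The 1:2:1 ratio has 4 parts, so with N = 446 the expected counts are:
  red: 446 × 1/4 = 111.5
  pink: 446 × 2/4 = 223
  white: 446 × 1/4 = 111.5
χ² = Σ (O − E)² / E
  red: (107 − 111.5)² / 111.5 = 0.1816
  pink: (232 − 223)² / 223 = 0.3632
  white: (107 − 111.5)² / 111.5 = 0.1816
χ² = 0.1816 + 0.3632 + 0.1816 = 0.7264 ≈ 0.726

0.726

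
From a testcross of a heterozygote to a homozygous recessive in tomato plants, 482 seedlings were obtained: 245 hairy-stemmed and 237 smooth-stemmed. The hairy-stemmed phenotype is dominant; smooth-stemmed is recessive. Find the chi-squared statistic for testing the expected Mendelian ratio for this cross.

A testcross of a heterozygote (Aa × aa) gives a 1:1 phenotypic ratio.
Under the 1:1 hypothesis (Σ ratio = 2, N = 482):
  hairy-stemmed: 482 × 1/2 = 241
  smooth-stemmed: 482 × 1/2 = 241
χ² = Σ (O − E)² / E
  hairy-stemmed: (245 − 241)² / 241 = 0.0664
  smooth-stemmed: (237 − 241)² / 241 = 0.0664
χ² = 0.0664 + 0.0664 = 0.1328 ≈ 0.133

0.133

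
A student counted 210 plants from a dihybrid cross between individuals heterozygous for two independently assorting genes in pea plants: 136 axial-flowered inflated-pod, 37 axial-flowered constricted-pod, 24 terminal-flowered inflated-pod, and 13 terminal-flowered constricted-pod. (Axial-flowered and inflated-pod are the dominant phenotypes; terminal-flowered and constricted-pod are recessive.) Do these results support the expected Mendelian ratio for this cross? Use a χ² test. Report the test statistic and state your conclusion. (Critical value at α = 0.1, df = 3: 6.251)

A dihybrid F₂ with independent assortment and complete dominance at both loci gives a 9:3:3:1 phenotypic ratio.
Expected counts for N = 210 under a 9:3:3:1 ratio (total parts = 16):
  axial-flowered inflated-pod: 210 × 9/16 = 118.125
  axial-flowered constricted-pod: 210 × 3/16 = 39.375
  terminal-flowered inflated-pod: 210 × 3/16 = 39.375
  terminal-flowered constricted-pod: 210 × 1/16 = 13.125
χ² = Σ (O − E)² / E
  axial-flowered inflated-pod: (136 − 118.125)² / 118.125 = 2.7049
  axial-flowered constricted-pod: (37 − 39.375)² / 39.375 = 0.1433
  terminal-flowered inflated-pod: (24 − 39.375)² / 39.375 = 6.0036
  terminal-flowered constricted-pod: (13 − 13.125)² / 13.125 = 0.0012
χ² = 2.7049 + 0.1433 + 6.0036 + 0.0012 = 8.853
Degrees of freedom = 4 − 1 = 3; critical value at α = 0.1 is 6.251.
Since 8.853 > 6.251, we reject the null hypothesis — the data do not fit the 9:3:3:1 ratio.

8.853; not consistent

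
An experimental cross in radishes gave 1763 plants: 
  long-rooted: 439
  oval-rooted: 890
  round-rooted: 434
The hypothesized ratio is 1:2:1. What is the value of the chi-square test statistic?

0.192

Total ratio parts = 4. Expected numbers out of 1763:
  long-rooted: 1763 × 1/4 = 440.75
  oval-rooted: 1763 × 2/4 = 881.5
  round-rooted: 1763 × 1/4 = 440.75
χ² = Σ (O − E)² / E
  long-rooted: (439 − 440.75)² / 440.75 = 0.0069
  oval-rooted: (890 − 881.5)² / 881.5 = 0.0820
  round-rooted: (434 − 440.75)² / 440.75 = 0.1034
χ² = 0.0069 + 0.0820 + 0.1034 = 0.1923 ≈ 0.192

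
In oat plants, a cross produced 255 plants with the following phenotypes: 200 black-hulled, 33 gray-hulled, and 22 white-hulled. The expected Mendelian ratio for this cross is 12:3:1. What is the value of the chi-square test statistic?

Under the 12:3:1 hypothesis (Σ ratio = 16, N = 255):
  black-hulled: 255 × 12/16 = 191.25
  gray-hulled: 255 × 3/16 = 47.8125
  white-hulled: 255 × 1/16 = 15.9375
χ² = Σ (O − E)² / E
  black-hulled: (200 − 191.25)² / 191.25 = 0.4003
  gray-hulled: (33 − 47.8125)² / 47.8125 = 4.5890
  white-hulled: (22 − 15.9375)² / 15.9375 = 2.3061
χ² = 0.4003 + 4.5890 + 2.3061 = 7.2954 ≈ 7.295

7.295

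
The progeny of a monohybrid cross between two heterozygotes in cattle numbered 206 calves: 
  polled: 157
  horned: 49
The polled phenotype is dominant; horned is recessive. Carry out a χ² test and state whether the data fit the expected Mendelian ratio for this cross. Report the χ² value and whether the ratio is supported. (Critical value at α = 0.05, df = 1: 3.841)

0.162; consistent

For a monohybrid cross between heterozygotes with complete dominance, the expected phenotypic ratio is 3:1.
The 3:1 ratio has 4 parts, so with N = 206 the expected counts are:
  polled: 206 × 3/4 = 154.5
  horned: 206 × 1/4 = 51.5
χ² = Σ (O − E)² / E
  polled: (157 − 154.5)² / 154.5 = 0.0405
  horned: (49 − 51.5)² / 51.5 = 0.1214
χ² = 0.0405 + 0.1214 = 0.1619 ≈ 0.162
Degrees of freedom = 2 − 1 = 1; critical value at α = 0.05 is 3.841.
Since 0.162 < 3.841, we fail to reject the null hypothesis — the data are consistent with the 3:1 ratio.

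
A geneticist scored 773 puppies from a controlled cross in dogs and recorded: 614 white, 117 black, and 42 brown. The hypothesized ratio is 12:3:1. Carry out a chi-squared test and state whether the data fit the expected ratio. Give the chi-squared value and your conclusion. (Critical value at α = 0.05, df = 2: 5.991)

8.233; not consistent

Under the 12:3:1 hypothesis (Σ ratio = 16, N = 773):
  white: 773 × 12/16 = 579.75
  black: 773 × 3/16 = 144.9375
  brown: 773 × 1/16 = 48.3125
χ² = Σ (O − E)² / E
  white: (614 − 579.75)² / 579.75 = 2.0234
  black: (117 − 144.9375)² / 144.9375 = 5.3851
  brown: (42 − 48.3125)² / 48.3125 = 0.8248
χ² = 2.0234 + 5.3851 + 0.8248 = 8.2333 ≈ 8.233
Degrees of freedom = 3 − 1 = 2; critical value at α = 0.05 is 5.991.
Since 8.233 > 5.991, we reject the null hypothesis — the data do not fit the 12:3:1 ratio.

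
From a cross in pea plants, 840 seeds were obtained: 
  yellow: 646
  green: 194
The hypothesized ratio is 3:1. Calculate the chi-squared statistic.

1.625

Under the 3:1 hypothesis (Σ ratio = 4, N = 840):
  yellow: 840 × 3/4 = 630
  green: 840 × 1/4 = 210
χ² = Σ (O − E)² / E
  yellow: (646 − 630)² / 630 = 0.4063
  green: (194 − 210)² / 210 = 1.2190
χ² = 0.4063 + 1.2190 = 1.6253 ≈ 1.625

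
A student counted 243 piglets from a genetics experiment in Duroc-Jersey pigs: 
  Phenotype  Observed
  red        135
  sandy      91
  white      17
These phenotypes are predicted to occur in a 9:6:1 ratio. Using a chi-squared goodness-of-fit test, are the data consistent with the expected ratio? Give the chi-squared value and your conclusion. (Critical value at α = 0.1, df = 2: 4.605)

The 9:6:1 ratio has 16 parts, so with N = 243 the expected counts are:
  red: 243 × 9/16 = 136.6875
  sandy: 243 × 6/16 = 91.125
  white: 243 × 1/16 = 15.1875
χ² = Σ (O − E)² / E
  red: (135 − 136.6875)² / 136.6875 = 0.0208
  sandy: (91 − 91.125)² / 91.125 = 0.0002
  white: (17 − 15.1875)² / 15.1875 = 0.2163
χ² = 0.0208 + 0.0002 + 0.2163 = 0.2373 ≈ 0.237
Degrees of freedom = 3 − 1 = 2; critical value at α = 0.1 is 4.605.
Since 0.237 < 4.605, we fail to reject the null hypothesis — the data are consistent with the 9:6:1 ratio.

0.237; consistent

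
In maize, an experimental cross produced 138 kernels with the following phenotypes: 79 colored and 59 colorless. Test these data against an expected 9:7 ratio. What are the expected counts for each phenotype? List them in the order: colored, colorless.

77.625, 60.375

Total ratio parts = 16. Expected numbers out of 138:
  colored: 138 × 9/16 = 77.625
  colorless: 138 × 7/16 = 60.375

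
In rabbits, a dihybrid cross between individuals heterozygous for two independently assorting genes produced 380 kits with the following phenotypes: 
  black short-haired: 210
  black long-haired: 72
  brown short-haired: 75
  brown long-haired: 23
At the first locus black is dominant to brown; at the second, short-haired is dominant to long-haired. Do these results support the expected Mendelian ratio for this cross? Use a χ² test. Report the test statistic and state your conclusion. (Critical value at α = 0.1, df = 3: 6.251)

0.295; consistent

A dihybrid F₂ with independent assortment and complete dominance at both loci gives a 9:3:3:1 phenotypic ratio.
Under the 9:3:3:1 hypothesis (Σ ratio = 16, N = 380):
  black short-haired: 380 × 9/16 = 213.75
  black long-haired: 380 × 3/16 = 71.25
  brown short-haired: 380 × 3/16 = 71.25
  brown long-haired: 380 × 1/16 = 23.75
χ² = Σ (O − E)² / E
  black short-haired: (210 − 213.75)² / 213.75 = 0.0658
  black long-haired: (72 − 71.25)² / 71.25 = 0.0079
  brown short-haired: (75 − 71.25)² / 71.25 = 0.1974
  brown long-haired: (23 − 23.75)² / 23.75 = 0.0237
χ² = 0.0658 + 0.0079 + 0.1974 + 0.0237 = 0.2948 ≈ 0.295
Degrees of freedom = 4 − 1 = 3; critical value at α = 0.1 is 6.251.
Since 0.295 < 6.251, we fail to reject the null hypothesis — the data are consistent with the 9:3:3:1 ratio.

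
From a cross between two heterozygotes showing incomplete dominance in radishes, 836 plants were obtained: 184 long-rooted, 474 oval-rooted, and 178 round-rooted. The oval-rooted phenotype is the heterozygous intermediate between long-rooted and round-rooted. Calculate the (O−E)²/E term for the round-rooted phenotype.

4.598

With incomplete dominance, a heterozygote × heterozygote cross gives a 1:2:1 phenotypic ratio.
Total ratio parts = 4. Expected numbers out of 836:
  long-rooted: 836 × 1/4 = 209
  oval-rooted: 836 × 2/4 = 418
  round-rooted: 836 × 1/4 = 209
Contribution of round-rooted: (178 − 209)² / 209 = 4.5981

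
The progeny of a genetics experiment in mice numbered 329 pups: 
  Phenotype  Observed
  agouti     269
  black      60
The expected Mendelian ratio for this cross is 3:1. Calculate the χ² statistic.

8.025

Expected counts for N = 329 under a 3:1 ratio (total parts = 4):
  agouti: 329 × 3/4 = 246.75
  black: 329 × 1/4 = 82.25
χ² = Σ (O − E)² / E
  agouti: (269 − 246.75)² / 246.75 = 2.0063
  black: (60 − 82.25)² / 82.25 = 6.0190
χ² = 2.0063 + 6.0190 = 8.0253 ≈ 8.025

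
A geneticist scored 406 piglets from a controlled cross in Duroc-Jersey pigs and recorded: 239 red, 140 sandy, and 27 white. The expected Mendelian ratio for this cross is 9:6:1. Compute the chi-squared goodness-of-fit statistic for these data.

1.584

Under the 9:6:1 hypothesis (Σ ratio = 16, N = 406):
  red: 406 × 9/16 = 228.375
  sandy: 406 × 6/16 = 152.25
  white: 406 × 1/16 = 25.375
χ² = Σ (O − E)² / E
  red: (239 − 228.375)² / 228.375 = 0.4943
  sandy: (140 − 152.25)² / 152.25 = 0.9856
  white: (27 − 25.375)² / 25.375 = 0.1041
χ² = 0.4943 + 0.9856 + 0.1041 = 1.584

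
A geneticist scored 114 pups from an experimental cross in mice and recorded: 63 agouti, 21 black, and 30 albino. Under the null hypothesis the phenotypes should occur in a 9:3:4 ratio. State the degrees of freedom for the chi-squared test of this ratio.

A goodness-of-fit test with 3 phenotype classes has df = 3 − 1 = 2.

2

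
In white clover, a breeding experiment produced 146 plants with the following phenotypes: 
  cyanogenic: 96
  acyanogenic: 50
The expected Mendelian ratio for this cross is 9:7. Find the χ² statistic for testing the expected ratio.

5.358

Expected counts for N = 146 under a 9:7 ratio (total parts = 16):
  cyanogenic: 146 × 9/16 = 82.125
  acyanogenic: 146 × 7/16 = 63.875
χ² = Σ (O − E)² / E
  cyanogenic: (96 − 82.125)² / 82.125 = 2.3442
  acyanogenic: (50 − 63.875)² / 63.875 = 3.0139
χ² = 2.3442 + 3.0139 = 5.3581 ≈ 5.358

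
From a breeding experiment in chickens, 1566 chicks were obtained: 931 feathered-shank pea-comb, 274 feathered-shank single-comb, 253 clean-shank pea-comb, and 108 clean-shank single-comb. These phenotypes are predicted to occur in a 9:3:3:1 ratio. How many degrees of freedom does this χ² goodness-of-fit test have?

A goodness-of-fit test with 4 phenotype classes has df = 4 − 1 = 3.

3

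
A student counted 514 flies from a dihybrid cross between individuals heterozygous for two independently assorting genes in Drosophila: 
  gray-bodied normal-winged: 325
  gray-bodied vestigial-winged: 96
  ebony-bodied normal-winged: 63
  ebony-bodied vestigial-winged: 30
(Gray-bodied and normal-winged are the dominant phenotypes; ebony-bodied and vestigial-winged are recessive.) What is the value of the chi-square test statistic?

16.151

A dihybrid F₂ with independent assortment and complete dominance at both loci gives a 9:3:3:1 phenotypic ratio.
Under the 9:3:3:1 hypothesis (Σ ratio = 16, N = 514):
  gray-bodied normal-winged: 514 × 9/16 = 289.125
  gray-bodied vestigial-winged: 514 × 3/16 = 96.375
  ebony-bodied normal-winged: 514 × 3/16 = 96.375
  ebony-bodied vestigial-winged: 514 × 1/16 = 32.125
χ² = Σ (O − E)² / E
  gray-bodied normal-winged: (325 − 289.125)² / 289.125 = 4.4514
  gray-bodied vestigial-winged: (96 − 96.375)² / 96.375 = 0.0015
  ebony-bodied normal-winged: (63 − 96.375)² / 96.375 = 11.5579
  ebony-bodied vestigial-winged: (30 − 32.125)² / 32.125 = 0.1406
χ² = 4.4514 + 0.0015 + 11.5579 + 0.1406 = 16.1514 ≈ 16.151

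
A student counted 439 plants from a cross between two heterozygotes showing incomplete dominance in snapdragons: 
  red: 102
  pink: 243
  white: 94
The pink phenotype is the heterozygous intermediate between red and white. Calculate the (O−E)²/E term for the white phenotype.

2.260

With incomplete dominance, a heterozygote × heterozygote cross gives a 1:2:1 phenotypic ratio.
The 1:2:1 ratio has 4 parts, so with N = 439 the expected counts are:
  red: 439 × 1/4 = 109.75
  pink: 439 × 2/4 = 219.5
  white: 439 × 1/4 = 109.75
Contribution of white: (94 − 109.75)² / 109.75 = 2.2603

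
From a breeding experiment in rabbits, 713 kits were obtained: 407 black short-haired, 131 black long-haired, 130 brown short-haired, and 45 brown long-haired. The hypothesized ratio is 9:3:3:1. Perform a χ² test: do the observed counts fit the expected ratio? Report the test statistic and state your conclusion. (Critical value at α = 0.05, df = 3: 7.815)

Under the 9:3:3:1 hypothesis (Σ ratio = 16, N = 713):
  black short-haired: 713 × 9/16 = 401.0625
  black long-haired: 713 × 3/16 = 133.6875
  brown short-haired: 713 × 3/16 = 133.6875
  brown long-haired: 713 × 1/16 = 44.5625
χ² = Σ (O − E)² / E
  black short-haired: (407 − 401.0625)² / 401.0625 = 0.0879
  black long-haired: (131 − 133.6875)² / 133.6875 = 0.0540
  brown short-haired: (130 − 133.6875)² / 133.6875 = 0.1017
  brown long-haired: (45 − 44.5625)² / 44.5625 = 0.0043
χ² = 0.0879 + 0.0540 + 0.1017 + 0.0043 = 0.2479 ≈ 0.248
Degrees of freedom = 4 − 1 = 3; critical value at α = 0.05 is 7.815.
Since 0.248 < 7.815, we fail to reject the null hypothesis — the data are consistent with the 9:3:3:1 ratio.

0.248; consistent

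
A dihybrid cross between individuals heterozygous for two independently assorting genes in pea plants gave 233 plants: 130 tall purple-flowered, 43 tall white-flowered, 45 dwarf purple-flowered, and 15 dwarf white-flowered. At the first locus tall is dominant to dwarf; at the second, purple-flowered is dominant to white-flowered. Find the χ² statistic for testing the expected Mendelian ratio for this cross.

A dihybrid F₂ with independent assortment and complete dominance at both loci gives a 9:3:3:1 phenotypic ratio.
The 9:3:3:1 ratio has 16 parts, so with N = 233 the expected counts are:
  tall purple-flowered: 233 × 9/16 = 131.0625
  tall white-flowered: 233 × 3/16 = 43.6875
  dwarf purple-flowered: 233 × 3/16 = 43.6875
  dwarf white-flowered: 233 × 1/16 = 14.5625
χ² = Σ (O − E)² / E
  tall purple-flowered: (130 − 131.0625)² / 131.0625 = 0.0086
  tall white-flowered: (43 − 43.6875)² / 43.6875 = 0.0108
  dwarf purple-flowered: (45 − 43.6875)² / 43.6875 = 0.0394
  dwarf white-flowered: (15 − 14.5625)² / 14.5625 = 0.0131
χ² = 0.0086 + 0.0108 + 0.0394 + 0.0131 = 0.0719 ≈ 0.072

0.072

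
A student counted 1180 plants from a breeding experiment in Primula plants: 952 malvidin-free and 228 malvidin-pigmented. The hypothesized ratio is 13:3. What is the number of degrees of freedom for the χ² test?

1

A goodness-of-fit test with 2 phenotype classes has df = 2 − 1 = 1.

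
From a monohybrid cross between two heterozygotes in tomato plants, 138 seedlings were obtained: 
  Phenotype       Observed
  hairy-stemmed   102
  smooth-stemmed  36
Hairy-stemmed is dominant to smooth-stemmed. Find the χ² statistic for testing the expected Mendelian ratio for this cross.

0.087

For a monohybrid cross between heterozygotes with complete dominance, the expected phenotypic ratio is 3:1.
Total ratio parts = 4. Expected numbers out of 138:
  hairy-stemmed: 138 × 3/4 = 103.5
  smooth-stemmed: 138 × 1/4 = 34.5
χ² = Σ (O − E)² / E
  hairy-stemmed: (102 − 103.5)² / 103.5 = 0.0217
  smooth-stemmed: (36 − 34.5)² / 34.5 = 0.0652
χ² = 0.0217 + 0.0652 = 0.0869 ≈ 0.087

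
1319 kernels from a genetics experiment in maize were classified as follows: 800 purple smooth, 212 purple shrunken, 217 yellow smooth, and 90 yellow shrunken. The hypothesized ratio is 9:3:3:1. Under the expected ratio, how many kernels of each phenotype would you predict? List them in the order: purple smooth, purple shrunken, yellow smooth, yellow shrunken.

741.9375, 247.3125, 247.3125, 82.4375

Under the 9:3:3:1 hypothesis (Σ ratio = 16, N = 1319):
  purple smooth: 1319 × 9/16 = 741.9375
  purple shrunken: 1319 × 3/16 = 247.3125
  yellow smooth: 1319 × 3/16 = 247.3125
  yellow shrunken: 1319 × 1/16 = 82.4375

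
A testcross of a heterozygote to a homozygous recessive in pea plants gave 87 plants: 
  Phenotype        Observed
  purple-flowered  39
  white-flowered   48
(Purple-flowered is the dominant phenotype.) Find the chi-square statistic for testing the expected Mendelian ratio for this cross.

0.931

A testcross of a heterozygote (Aa × aa) gives a 1:1 phenotypic ratio.
Total ratio parts = 2. Expected numbers out of 87:
  purple-flowered: 87 × 1/2 = 43.5
  white-flowered: 87 × 1/2 = 43.5
χ² = Σ (O − E)² / E
  purple-flowered: (39 − 43.5)² / 43.5 = 0.4655
  white-flowered: (48 − 43.5)² / 43.5 = 0.4655
χ² = 0.4655 + 0.4655 = 0.931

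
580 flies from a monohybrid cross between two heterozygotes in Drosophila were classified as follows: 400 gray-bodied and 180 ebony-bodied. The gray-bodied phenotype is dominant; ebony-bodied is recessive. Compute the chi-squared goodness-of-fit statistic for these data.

11.264

For a monohybrid cross between heterozygotes with complete dominance, the expected phenotypic ratio is 3:1.
Total ratio parts = 4. Expected numbers out of 580:
  gray-bodied: 580 × 3/4 = 435
  ebony-bodied: 580 × 1/4 = 145
χ² = Σ (O − E)² / E
  gray-bodied: (400 − 435)² / 435 = 2.8161
  ebony-bodied: (180 − 145)² / 145 = 8.4483
χ² = 2.8161 + 8.4483 = 11.2644 ≈ 11.264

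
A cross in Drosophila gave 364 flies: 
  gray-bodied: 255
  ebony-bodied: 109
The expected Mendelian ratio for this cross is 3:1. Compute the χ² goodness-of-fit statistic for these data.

4.747

Expected counts for N = 364 under a 3:1 ratio (total parts = 4):
  gray-bodied: 364 × 3/4 = 273
  ebony-bodied: 364 × 1/4 = 91
χ² = Σ (O − E)² / E
  gray-bodied: (255 − 273)² / 273 = 1.1868
  ebony-bodied: (109 − 91)² / 91 = 3.5604
χ² = 1.1868 + 3.5604 = 4.7472 ≈ 4.747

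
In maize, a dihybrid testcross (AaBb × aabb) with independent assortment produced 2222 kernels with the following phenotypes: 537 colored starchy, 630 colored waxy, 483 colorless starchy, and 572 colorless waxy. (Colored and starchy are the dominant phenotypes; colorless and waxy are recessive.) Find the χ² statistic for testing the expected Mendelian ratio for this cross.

A dihybrid testcross with independent assortment gives a 1:1:1:1 ratio.
Under the 1:1:1:1 hypothesis (Σ ratio = 4, N = 2222):
  colored starchy: 2222 × 1/4 = 555.5
  colored waxy: 2222 × 1/4 = 555.5
  colorless starchy: 2222 × 1/4 = 555.5
  colorless waxy: 2222 × 1/4 = 555.5
χ² = Σ (O − E)² / E
  colored starchy: (537 − 555.5)² / 555.5 = 0.6161
  colored waxy: (630 − 555.5)² / 555.5 = 9.9914
  colorless starchy: (483 − 555.5)² / 555.5 = 9.4622
  colorless waxy: (572 − 555.5)² / 555.5 = 0.4901
χ² = 0.6161 + 9.9914 + 9.4622 + 0.4901 = 20.5598 ≈ 20.560

20.560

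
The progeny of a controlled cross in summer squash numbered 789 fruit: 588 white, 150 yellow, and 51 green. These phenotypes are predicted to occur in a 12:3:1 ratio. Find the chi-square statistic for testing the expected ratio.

0.110

The 12:3:1 ratio has 16 parts, so with N = 789 the expected counts are:
  white: 789 × 12/16 = 591.75
  yellow: 789 × 3/16 = 147.9375
  green: 789 × 1/16 = 49.3125
χ² = Σ (O − E)² / E
  white: (588 − 591.75)² / 591.75 = 0.0238
  yellow: (150 − 147.9375)² / 147.9375 = 0.0288
  green: (51 − 49.3125)² / 49.3125 = 0.0577
χ² = 0.0238 + 0.0288 + 0.0577 = 0.1103 ≈ 0.110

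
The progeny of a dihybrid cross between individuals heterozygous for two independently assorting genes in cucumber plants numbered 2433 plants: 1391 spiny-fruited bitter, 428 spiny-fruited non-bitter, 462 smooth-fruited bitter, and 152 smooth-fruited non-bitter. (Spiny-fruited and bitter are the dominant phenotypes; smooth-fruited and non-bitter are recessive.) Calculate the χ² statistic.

2.184

A dihybrid F₂ with independent assortment and complete dominance at both loci gives a 9:3:3:1 phenotypic ratio.
Expected counts for N = 2433 under a 9:3:3:1 ratio (total parts = 16):
  spiny-fruited bitter: 2433 × 9/16 = 1368.5625
  spiny-fruited non-bitter: 2433 × 3/16 = 456.1875
  smooth-fruited bitter: 2433 × 3/16 = 456.1875
  smooth-fruited non-bitter: 2433 × 1/16 = 152.0625
χ² = Σ (O − E)² / E
  spiny-fruited bitter: (1391 − 1368.5625)² / 1368.5625 = 0.3679
  spiny-fruited non-bitter: (428 − 456.1875)² / 456.1875 = 1.7417
  smooth-fruited bitter: (462 − 456.1875)² / 456.1875 = 0.0741
  smooth-fruited non-bitter: (152 − 152.0625)² / 152.0625 = 0.0000
χ² = 0.3679 + 1.7417 + 0.0741 + 0.0000 = 2.1837 ≈ 2.184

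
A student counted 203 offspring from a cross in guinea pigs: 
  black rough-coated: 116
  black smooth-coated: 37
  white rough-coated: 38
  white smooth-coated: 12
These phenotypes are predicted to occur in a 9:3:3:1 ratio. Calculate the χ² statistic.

0.096

Under the 9:3:3:1 hypothesis (Σ ratio = 16, N = 203):
  black rough-coated: 203 × 9/16 = 114.1875
  black smooth-coated: 203 × 3/16 = 38.0625
  white rough-coated: 203 × 3/16 = 38.0625
  white smooth-coated: 203 × 1/16 = 12.6875
χ² = Σ (O − E)² / E
  black rough-coated: (116 − 114.1875)² / 114.1875 = 0.0288
  black smooth-coated: (37 − 38.0625)² / 38.0625 = 0.0297
  white rough-coated: (38 − 38.0625)² / 38.0625 = 0.0001
  white smooth-coated: (12 − 12.6875)² / 12.6875 = 0.0373
χ² = 0.0288 + 0.0297 + 0.0001 + 0.0373 = 0.0959 ≈ 0.096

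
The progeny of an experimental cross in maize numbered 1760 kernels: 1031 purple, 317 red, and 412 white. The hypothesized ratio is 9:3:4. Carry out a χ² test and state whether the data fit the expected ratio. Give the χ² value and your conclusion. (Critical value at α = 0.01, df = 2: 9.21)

Expected counts for N = 1760 under a 9:3:4 ratio (total parts = 16):
  purple: 1760 × 9/16 = 990
  red: 1760 × 3/16 = 330
  white: 1760 × 4/16 = 440
χ² = Σ (O − E)² / E
  purple: (1031 − 990)² / 990 = 1.6980
  red: (317 − 330)² / 330 = 0.5121
  white: (412 − 440)² / 440 = 1.7818
χ² = 1.6980 + 0.5121 + 1.7818 = 3.9919 ≈ 3.992
Degrees of freedom = 3 − 1 = 2; critical value at α = 0.01 is 9.21.
Since 3.992 < 9.21, we fail to reject the null hypothesis — the data are consistent with the 9:3:4 ratio.

3.992; consistent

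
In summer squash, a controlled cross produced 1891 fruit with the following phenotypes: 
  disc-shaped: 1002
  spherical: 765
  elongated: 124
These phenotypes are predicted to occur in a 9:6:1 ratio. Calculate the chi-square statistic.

Expected counts for N = 1891 under a 9:6:1 ratio (total parts = 16):
  disc-shaped: 1891 × 9/16 = 1063.6875
  spherical: 1891 × 6/16 = 709.125
  elongated: 1891 × 1/16 = 118.1875
χ² = Σ (O − E)² / E
  disc-shaped: (1002 − 1063.6875)² / 1063.6875 = 3.5775
  spherical: (765 − 709.125)² / 709.125 = 4.4026
  elongated: (124 − 118.1875)² / 118.1875 = 0.2859
χ² = 3.5775 + 4.4026 + 0.2859 = 8.266

8.266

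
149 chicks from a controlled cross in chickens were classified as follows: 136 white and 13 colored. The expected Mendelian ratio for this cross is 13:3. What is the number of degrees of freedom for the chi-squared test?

1

A goodness-of-fit test with 2 phenotype classes has df = 2 − 1 = 1.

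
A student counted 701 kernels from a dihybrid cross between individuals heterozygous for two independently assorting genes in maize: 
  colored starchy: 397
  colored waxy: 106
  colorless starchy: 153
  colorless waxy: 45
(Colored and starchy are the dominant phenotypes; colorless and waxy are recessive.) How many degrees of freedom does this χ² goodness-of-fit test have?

A dihybrid F₂ with independent assortment and complete dominance at both loci gives a 9:3:3:1 phenotypic ratio.
A goodness-of-fit test with 4 phenotype classes has df = 4 − 1 = 3.

3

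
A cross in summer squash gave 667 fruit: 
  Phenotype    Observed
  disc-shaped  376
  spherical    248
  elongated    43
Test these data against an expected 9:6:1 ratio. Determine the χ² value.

0.061

The 9:6:1 ratio has 16 parts, so with N = 667 the expected counts are:
  disc-shaped: 667 × 9/16 = 375.1875
  spherical: 667 × 6/16 = 250.125
  elongated: 667 × 1/16 = 41.6875
χ² = Σ (O − E)² / E
  disc-shaped: (376 − 375.1875)² / 375.1875 = 0.0018
  spherical: (248 − 250.125)² / 250.125 = 0.0181
  elongated: (43 − 41.6875)² / 41.6875 = 0.0413
χ² = 0.0018 + 0.0181 + 0.0413 = 0.0612 ≈ 0.061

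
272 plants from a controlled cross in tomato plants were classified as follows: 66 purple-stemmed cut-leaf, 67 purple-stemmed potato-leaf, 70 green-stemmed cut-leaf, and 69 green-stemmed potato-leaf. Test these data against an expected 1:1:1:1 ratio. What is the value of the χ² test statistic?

0.147

Expected counts for N = 272 under a 1:1:1:1 ratio (total parts = 4):
  purple-stemmed cut-leaf: 272 × 1/4 = 68
  purple-stemmed potato-leaf: 272 × 1/4 = 68
  green-stemmed cut-leaf: 272 × 1/4 = 68
  green-stemmed potato-leaf: 272 × 1/4 = 68
χ² = Σ (O − E)² / E
  purple-stemmed cut-leaf: (66 − 68)² / 68 = 0.0588
  purple-stemmed potato-leaf: (67 − 68)² / 68 = 0.0147
  green-stemmed cut-leaf: (70 − 68)² / 68 = 0.0588
  green-stemmed potato-leaf: (69 − 68)² / 68 = 0.0147
χ² = 0.0588 + 0.0147 + 0.0588 + 0.0147 = 0.147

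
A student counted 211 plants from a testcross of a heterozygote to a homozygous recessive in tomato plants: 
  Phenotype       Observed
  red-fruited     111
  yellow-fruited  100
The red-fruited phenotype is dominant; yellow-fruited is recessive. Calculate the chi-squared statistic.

A testcross of a heterozygote (Aa × aa) gives a 1:1 phenotypic ratio.
The 1:1 ratio has 2 parts, so with N = 211 the expected counts are:
  red-fruited: 211 × 1/2 = 105.5
  yellow-fruited: 211 × 1/2 = 105.5
χ² = Σ (O − E)² / E
  red-fruited: (111 − 105.5)² / 105.5 = 0.2867
  yellow-fruited: (100 − 105.5)² / 105.5 = 0.2867
χ² = 0.2867 + 0.2867 = 0.5734 ≈ 0.573

0.573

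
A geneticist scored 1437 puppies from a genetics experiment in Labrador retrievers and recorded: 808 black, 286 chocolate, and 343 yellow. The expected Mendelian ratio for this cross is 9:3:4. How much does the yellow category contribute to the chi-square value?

Total ratio parts = 16. Expected numbers out of 1437:
  black: 1437 × 9/16 = 808.3125
  chocolate: 1437 × 3/16 = 269.4375
  yellow: 1437 × 4/16 = 359.25
Contribution of yellow: (343 − 359.25)² / 359.25 = 0.7350

0.735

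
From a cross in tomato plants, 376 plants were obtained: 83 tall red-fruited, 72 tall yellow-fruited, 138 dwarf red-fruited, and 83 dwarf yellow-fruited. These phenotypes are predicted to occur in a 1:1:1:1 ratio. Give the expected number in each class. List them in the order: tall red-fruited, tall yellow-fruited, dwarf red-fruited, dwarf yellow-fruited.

Under the 1:1:1:1 hypothesis (Σ ratio = 4, N = 376):
  tall red-fruited: 376 × 1/4 = 94
  tall yellow-fruited: 376 × 1/4 = 94
  dwarf red-fruited: 376 × 1/4 = 94
  dwarf yellow-fruited: 376 × 1/4 = 94

94, 94, 94, 94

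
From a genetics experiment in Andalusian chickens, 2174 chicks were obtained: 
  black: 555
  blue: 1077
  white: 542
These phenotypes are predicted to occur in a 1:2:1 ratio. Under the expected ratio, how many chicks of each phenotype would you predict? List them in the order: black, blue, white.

543.5, 1087, 543.5

Expected counts for N = 2174 under a 1:2:1 ratio (total parts = 4):
  black: 2174 × 1/4 = 543.5
  blue: 2174 × 2/4 = 1087
  white: 2174 × 1/4 = 543.5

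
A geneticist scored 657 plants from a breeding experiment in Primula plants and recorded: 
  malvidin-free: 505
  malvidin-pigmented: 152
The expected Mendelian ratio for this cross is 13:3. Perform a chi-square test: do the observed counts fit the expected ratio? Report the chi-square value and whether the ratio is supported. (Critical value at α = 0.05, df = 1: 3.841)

The 13:3 ratio has 16 parts, so with N = 657 the expected counts are:
  malvidin-free: 657 × 13/16 = 533.8125
  malvidin-pigmented: 657 × 3/16 = 123.1875
χ² = Σ (O − E)² / E
  malvidin-free: (505 − 533.8125)² / 533.8125 = 1.5552
  malvidin-pigmented: (152 − 123.1875)² / 123.1875 = 6.7390
χ² = 1.5552 + 6.7390 = 8.2942 ≈ 8.294
Degrees of freedom = 2 − 1 = 1; critical value at α = 0.05 is 3.841.
Since 8.294 > 3.841, we reject the null hypothesis — the data do not fit the 13:3 ratio.

8.294; not consistent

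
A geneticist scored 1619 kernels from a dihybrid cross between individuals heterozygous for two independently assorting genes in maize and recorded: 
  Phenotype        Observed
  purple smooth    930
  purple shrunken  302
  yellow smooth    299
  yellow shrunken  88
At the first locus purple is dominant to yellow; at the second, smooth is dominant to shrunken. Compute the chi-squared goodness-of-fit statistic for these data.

A dihybrid F₂ with independent assortment and complete dominance at both loci gives a 9:3:3:1 phenotypic ratio.
Total ratio parts = 16. Expected numbers out of 1619:
  purple smooth: 1619 × 9/16 = 910.6875
  purple shrunken: 1619 × 3/16 = 303.5625
  yellow smooth: 1619 × 3/16 = 303.5625
  yellow shrunken: 1619 × 1/16 = 101.1875
χ² = Σ (O − E)² / E
  purple smooth: (930 − 910.6875)² / 910.6875 = 0.4096
  purple shrunken: (302 − 303.5625)² / 303.5625 = 0.0080
  yellow smooth: (299 − 303.5625)² / 303.5625 = 0.0686
  yellow shrunken: (88 − 101.1875)² / 101.1875 = 1.7187
χ² = 0.4096 + 0.0080 + 0.0686 + 1.7187 = 2.2049 ≈ 2.205

2.205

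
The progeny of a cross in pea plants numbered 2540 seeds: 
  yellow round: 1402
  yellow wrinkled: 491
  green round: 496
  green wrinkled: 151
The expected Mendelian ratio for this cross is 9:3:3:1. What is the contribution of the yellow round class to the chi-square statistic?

0.501

The 9:3:3:1 ratio has 16 parts, so with N = 2540 the expected counts are:
  yellow round: 2540 × 9/16 = 1428.75
  yellow wrinkled: 2540 × 3/16 = 476.25
  green round: 2540 × 3/16 = 476.25
  green wrinkled: 2540 × 1/16 = 158.75
Contribution of yellow round: (1402 − 1428.75)² / 1428.75 = 0.5008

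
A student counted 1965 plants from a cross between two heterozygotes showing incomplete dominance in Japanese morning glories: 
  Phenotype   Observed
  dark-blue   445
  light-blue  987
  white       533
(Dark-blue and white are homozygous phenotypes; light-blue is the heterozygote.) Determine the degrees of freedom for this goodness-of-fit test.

2

With incomplete dominance, a heterozygote × heterozygote cross gives a 1:2:1 phenotypic ratio.
A goodness-of-fit test with 3 phenotype classes has df = 3 − 1 = 2.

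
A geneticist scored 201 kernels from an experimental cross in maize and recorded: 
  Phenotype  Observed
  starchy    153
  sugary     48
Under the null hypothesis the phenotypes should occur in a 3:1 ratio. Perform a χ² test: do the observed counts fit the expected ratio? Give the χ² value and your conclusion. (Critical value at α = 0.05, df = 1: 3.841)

Total ratio parts = 4. Expected numbers out of 201:
  starchy: 201 × 3/4 = 150.75
  sugary: 201 × 1/4 = 50.25
χ² = Σ (O − E)² / E
  starchy: (153 − 150.75)² / 150.75 = 0.0336
  sugary: (48 − 50.25)² / 50.25 = 0.1007
χ² = 0.0336 + 0.1007 = 0.1343 ≈ 0.134
Degrees of freedom = 2 − 1 = 1; critical value at α = 0.05 is 3.841.
Since 0.134 < 3.841, we fail to reject the null hypothesis — the data are consistent with the 3:1 ratio.

0.134; consistent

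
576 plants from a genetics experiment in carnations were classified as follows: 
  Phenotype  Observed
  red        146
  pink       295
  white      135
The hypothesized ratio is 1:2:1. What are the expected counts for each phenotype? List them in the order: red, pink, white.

Expected counts for N = 576 under a 1:2:1 ratio (total parts = 4):
  red: 576 × 1/4 = 144
  pink: 576 × 2/4 = 288
  white: 576 × 1/4 = 144

144, 288, 144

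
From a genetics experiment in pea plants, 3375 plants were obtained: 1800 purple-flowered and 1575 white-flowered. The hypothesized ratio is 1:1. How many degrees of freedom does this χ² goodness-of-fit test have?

1

A goodness-of-fit test with 2 phenotype classes has df = 2 − 1 = 1.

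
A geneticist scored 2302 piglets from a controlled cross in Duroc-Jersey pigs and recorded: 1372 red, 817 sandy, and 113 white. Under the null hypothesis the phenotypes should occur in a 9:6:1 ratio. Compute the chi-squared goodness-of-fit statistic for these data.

13.697

The 9:6:1 ratio has 16 parts, so with N = 2302 the expected counts are:
  red: 2302 × 9/16 = 1294.875
  sandy: 2302 × 6/16 = 863.25
  white: 2302 × 1/16 = 143.875
χ² = Σ (O − E)² / E
  red: (1372 − 1294.875)² / 1294.875 = 4.5937
  sandy: (817 − 863.25)² / 863.25 = 2.4779
  white: (113 − 143.875)² / 143.875 = 6.6257
χ² = 4.5937 + 2.4779 + 6.6257 = 13.6973 ≈ 13.697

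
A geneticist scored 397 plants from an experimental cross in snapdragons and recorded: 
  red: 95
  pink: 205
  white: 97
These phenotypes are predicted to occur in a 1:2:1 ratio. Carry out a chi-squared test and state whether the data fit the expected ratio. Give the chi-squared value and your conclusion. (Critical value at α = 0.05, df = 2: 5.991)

Under the 1:2:1 hypothesis (Σ ratio = 4, N = 397):
  red: 397 × 1/4 = 99.25
  pink: 397 × 2/4 = 198.5
  white: 397 × 1/4 = 99.25
χ² = Σ (O − E)² / E
  red: (95 − 99.25)² / 99.25 = 0.1820
  pink: (205 − 198.5)² / 198.5 = 0.2128
  white: (97 − 99.25)² / 99.25 = 0.0510
χ² = 0.1820 + 0.2128 + 0.0510 = 0.4458 ≈ 0.446
Degrees of freedom = 3 − 1 = 2; critical value at α = 0.05 is 5.991.
Since 0.446 < 5.991, we fail to reject the null hypothesis — the data are consistent with the 1:2:1 ratio.

0.446; consistent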